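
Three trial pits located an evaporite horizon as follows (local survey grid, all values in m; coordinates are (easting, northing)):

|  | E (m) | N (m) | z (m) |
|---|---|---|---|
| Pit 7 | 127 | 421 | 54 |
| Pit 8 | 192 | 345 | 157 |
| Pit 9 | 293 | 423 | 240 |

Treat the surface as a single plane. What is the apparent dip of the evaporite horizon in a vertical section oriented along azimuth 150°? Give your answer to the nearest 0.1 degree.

42.1°

Let the plane be z = a·E + b·N + c.
Pit 8−Pit 7: 65a − 76b = 103;  Pit 9−Pit 7: 166a + 2b = 186.
Solving gives a = 1.12522, b = −0.39291.
Unit vector along 150° is (sin 150°, cos 150°) = (0.5000, -0.8660).
Slope in that direction = a·(0.5000) + b·(-0.8660) = 0.90288.
Apparent dip = arctan|0.90288| = 42.1° (true dip is 50.0°, so apparent ≤ true as expected).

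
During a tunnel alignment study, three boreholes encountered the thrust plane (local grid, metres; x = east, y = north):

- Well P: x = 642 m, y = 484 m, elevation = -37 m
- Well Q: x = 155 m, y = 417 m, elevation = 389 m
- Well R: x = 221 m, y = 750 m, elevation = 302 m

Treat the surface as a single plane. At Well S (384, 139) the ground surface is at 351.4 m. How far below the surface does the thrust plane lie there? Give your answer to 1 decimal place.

Let the plane be z = a·x + b·y + c.
Well Q−Well P: −487a − 67b = 426;  Well R−Well P: −421a + 266b = 339.
Solving gives a = −0.86231, b = −0.09035.
Then c = -37 − a·642 − b·484 = 560.34.
At (384, 139): z_contact = −331.13 − 12.56 + 560.34 = 216.65 m.
Depth below ground = 351.4 − 216.65 = 134.8 m.

134.8 m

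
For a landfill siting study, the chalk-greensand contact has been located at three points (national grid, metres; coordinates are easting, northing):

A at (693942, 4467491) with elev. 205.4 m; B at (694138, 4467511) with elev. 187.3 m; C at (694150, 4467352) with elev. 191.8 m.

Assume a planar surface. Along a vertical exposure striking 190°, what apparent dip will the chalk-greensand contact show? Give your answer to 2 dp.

Let the plane be z = a·easting + b·northing + c.
B−A: 196a + 20b = −18.1;  C−A: 208a − 139b = −13.6.
Solving gives a = −0.08878, b = −0.03500.
Unit vector along 190° is (sin 190°, cos 190°) = (-0.1736, -0.9848).
Slope in that direction = a·(-0.1736) + b·(-0.9848) = 0.04989.
Apparent dip = arctan|0.04989| = 2.86° (true dip is 5.5°, so apparent ≤ true as expected).

2.86°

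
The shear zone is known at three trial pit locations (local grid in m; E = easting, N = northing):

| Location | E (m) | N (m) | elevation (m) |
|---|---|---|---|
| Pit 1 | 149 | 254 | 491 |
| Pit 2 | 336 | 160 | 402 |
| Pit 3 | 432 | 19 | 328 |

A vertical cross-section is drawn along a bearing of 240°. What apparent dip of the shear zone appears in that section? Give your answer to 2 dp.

Two edge vectors: Pit 1→Pit 2 = (187, -94, -89), Pit 1→Pit 3 = (283, -235, -163).
Normal n = (Pit 1→Pit 2) × (Pit 1→Pit 3) = (-5593, 5294, -17343).
So ∂z/∂E = −n_x/n_z = −0.32249 and ∂z/∂N = −n_y/n_z = 0.30525.
Unit vector along 240° is (sin 240°, cos 240°) = (-0.8660, -0.5000).
Slope in that direction = a·(-0.8660) + b·(-0.5000) = 0.12666.
Apparent dip = arctan|0.12666| = 7.22° (true dip is 23.9°, so apparent ≤ true as expected).

7.22°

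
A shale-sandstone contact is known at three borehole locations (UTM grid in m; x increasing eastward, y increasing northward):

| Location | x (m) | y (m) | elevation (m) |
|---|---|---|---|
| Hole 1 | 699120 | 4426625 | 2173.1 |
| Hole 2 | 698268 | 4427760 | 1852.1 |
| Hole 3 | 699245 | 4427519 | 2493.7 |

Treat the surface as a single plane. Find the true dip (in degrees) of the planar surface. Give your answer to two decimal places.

Two edge vectors: Hole 1→Hole 2 = (-852, 1135, -321), Hole 1→Hole 3 = (125, 894, 320.6).
Normal n = (Hole 1→Hole 2) × (Hole 1→Hole 3) = (650855, 233026.2, -903563).
So ∂z/∂x = −n_x/n_z = 0.72032 and ∂z/∂y = −n_y/n_z = 0.25790.
Gradient magnitude |∇z| = √(a² + b²) = √(0.51886 + 0.06651) = 0.76510.
True dip = arctan(0.76510) = 37.42°, dipping toward WSW (azimuth ≈ 250°).

37.42°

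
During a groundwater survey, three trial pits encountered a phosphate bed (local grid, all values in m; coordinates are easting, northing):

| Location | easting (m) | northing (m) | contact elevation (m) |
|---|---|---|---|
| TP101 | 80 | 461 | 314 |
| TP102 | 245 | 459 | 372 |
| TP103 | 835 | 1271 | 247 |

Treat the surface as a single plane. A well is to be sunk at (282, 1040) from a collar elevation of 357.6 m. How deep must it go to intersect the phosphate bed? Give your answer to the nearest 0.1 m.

208.5 m

Two edge vectors: TP101→TP102 = (165, -2, 58), TP101→TP103 = (755, 810, -67).
Normal n = (TP101→TP102) × (TP101→TP103) = (-46846, 54845, 135160).
So ∂z/∂easting = −n_x/n_z = 0.346597 and ∂z/∂northing = −n_y/n_z = −0.405778.
Intercept c from TP101: 314 − 27.73 + 187.06 = 473.34.
At (282, 1040): z_contact = 97.74 − 422.01 + 473.34 = 149.07 m.
Depth below ground = 357.6 − 149.07 = 208.5 m.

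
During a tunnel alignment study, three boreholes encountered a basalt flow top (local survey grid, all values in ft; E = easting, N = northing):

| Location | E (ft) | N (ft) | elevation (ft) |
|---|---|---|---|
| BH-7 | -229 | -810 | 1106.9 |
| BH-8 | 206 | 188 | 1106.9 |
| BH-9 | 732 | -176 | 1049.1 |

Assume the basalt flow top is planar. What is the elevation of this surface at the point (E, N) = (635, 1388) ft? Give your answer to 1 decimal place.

1114.8 ft

Let the plane be z = a·E + b·N + c.
BH-8−BH-7: 435a + 998b = 0;  BH-9−BH-7: 961a + 634b = −57.8.
Solving gives a = −0.084422, b = 0.036797.
Then c = 1106.9 − a·-229 − b·-810 = 1117.37.
At (635, 1388): z = −53.6 + 51.1 + 1117.37 = 1114.8 ft.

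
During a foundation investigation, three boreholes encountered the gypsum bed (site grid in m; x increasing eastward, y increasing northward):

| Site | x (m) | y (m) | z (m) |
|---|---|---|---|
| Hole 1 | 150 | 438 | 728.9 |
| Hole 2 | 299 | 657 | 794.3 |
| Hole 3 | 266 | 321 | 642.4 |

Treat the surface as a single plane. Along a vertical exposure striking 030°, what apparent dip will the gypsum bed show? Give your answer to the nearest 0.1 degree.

15.8°

Let the plane be z = a·x + b·y + c.
Hole 2−Hole 1: 149a + 219b = 65.4;  Hole 3−Hole 1: 116a − 117b = −86.5.
Solving gives a = −0.26360, b = 0.47797.
Unit vector along 030° is (sin 30°, cos 30°) = (0.5000, 0.8660).
Slope in that direction = a·(0.5000) + b·(0.8660) = 0.28214.
Apparent dip = arctan|0.28214| = 15.8° (true dip is 28.6°, so apparent ≤ true as expected).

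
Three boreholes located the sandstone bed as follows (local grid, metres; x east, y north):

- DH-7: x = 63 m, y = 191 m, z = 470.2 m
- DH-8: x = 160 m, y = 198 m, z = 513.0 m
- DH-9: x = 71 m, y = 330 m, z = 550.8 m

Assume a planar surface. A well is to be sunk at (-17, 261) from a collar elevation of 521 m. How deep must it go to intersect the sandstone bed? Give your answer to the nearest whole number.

44 m

Two edge vectors: DH-7→DH-8 = (97, 7, 42.8), DH-7→DH-9 = (8, 139, 80.6).
Normal n = (DH-7→DH-8) × (DH-7→DH-9) = (-5385, -7475.8, 13427).
So ∂z/∂x = −n_x/n_z = 0.40106 and ∂z/∂y = −n_y/n_z = 0.55677.
Intercept c from DH-7: 470.2 − 25.27 − 106.34 = 338.59.
At (-17, 261): z_contact = −6.8 + 145.3 + 338.59 = 477.1 m.
Depth below ground = 521 − 477.1 = 44 m.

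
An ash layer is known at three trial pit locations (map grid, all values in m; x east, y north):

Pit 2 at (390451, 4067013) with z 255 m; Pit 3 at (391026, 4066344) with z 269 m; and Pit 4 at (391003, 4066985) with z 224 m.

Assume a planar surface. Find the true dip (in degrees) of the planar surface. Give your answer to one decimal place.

5.4°

Two edge vectors: Pit 2→Pit 3 = (575, -669, 14), Pit 2→Pit 4 = (552, -28, -31).
Normal n = (Pit 2→Pit 3) × (Pit 2→Pit 4) = (21131, 25553, 353188).
So ∂z/∂x = −n_x/n_z = −0.05983 and ∂z/∂y = −n_y/n_z = −0.07235.
Gradient magnitude |∇z| = √(a² + b²) = √(0.00358 + 0.00523) = 0.09388.
True dip = arctan(0.09388) = 5.4°, dipping toward NE (azimuth ≈ 040°).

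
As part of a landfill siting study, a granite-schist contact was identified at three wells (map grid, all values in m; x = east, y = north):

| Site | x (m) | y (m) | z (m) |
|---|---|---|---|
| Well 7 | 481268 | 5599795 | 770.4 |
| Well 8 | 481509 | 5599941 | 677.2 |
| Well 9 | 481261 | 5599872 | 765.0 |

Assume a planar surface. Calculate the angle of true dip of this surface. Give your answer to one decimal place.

Let the plane be z = a·x + b·y + c.
Well 8−Well 7: 241a + 146b = −93.2;  Well 9−Well 7: −7a + 77b = −5.4.
Solving gives a = −0.32627, b = −0.09979.
Gradient magnitude |∇z| = √(a² + b²) = √(0.10645 + 0.00996) = 0.34119.
True dip = arctan(0.34119) = 18.8°, dipping toward ENE (azimuth ≈ 073°).

18.8°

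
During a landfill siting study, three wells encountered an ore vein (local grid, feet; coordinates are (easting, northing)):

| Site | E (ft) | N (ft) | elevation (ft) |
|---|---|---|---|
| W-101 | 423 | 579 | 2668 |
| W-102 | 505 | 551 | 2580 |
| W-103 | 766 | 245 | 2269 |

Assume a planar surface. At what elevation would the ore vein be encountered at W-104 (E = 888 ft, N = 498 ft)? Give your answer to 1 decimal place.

Two edge vectors: W-101→W-102 = (82, -28, -88), W-101→W-103 = (343, -334, -399).
Normal n = (W-101→W-102) × (W-101→W-103) = (-18220, 2534, -17784).
So ∂z/∂E = −n_x/n_z = −1.02452 and ∂z/∂N = −n_y/n_z = 0.14249.
Intercept c from W-101: 2668 + 433.37 − 82.50 = 3018.87.
At (888, 498): z = −909.8 + 71.0 + 3018.87 = 2180.1 ft.

2180.1 ft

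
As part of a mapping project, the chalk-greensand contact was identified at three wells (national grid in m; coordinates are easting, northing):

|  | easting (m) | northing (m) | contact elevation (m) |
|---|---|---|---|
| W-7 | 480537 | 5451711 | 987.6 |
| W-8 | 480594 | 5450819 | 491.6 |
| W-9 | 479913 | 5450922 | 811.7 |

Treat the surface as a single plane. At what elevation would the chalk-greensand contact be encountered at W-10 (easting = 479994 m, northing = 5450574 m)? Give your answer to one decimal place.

Let the plane be z = a·easting + b·northing + c.
W-8−W-7: 57a − 892b = −496;  W-9−W-7: −624a − 789b = −175.9.
Solving gives a = −0.389708452, b = 0.531150917.
Then c = 987.6 − a·480537 − b·5451711 = −2707424.37.
At (479994, 5450574): z = −187057.7 + 2895077.4 − 2707424.37 = 595.3 m.

595.3 m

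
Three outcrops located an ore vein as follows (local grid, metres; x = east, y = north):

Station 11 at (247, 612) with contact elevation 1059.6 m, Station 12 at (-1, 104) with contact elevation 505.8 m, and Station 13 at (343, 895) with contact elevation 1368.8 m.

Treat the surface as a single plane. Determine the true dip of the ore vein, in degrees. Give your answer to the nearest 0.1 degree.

47.7°

Let the plane be z = a·x + b·y + c.
Station 12−Station 11: −248a − 508b = −553.8;  Station 13−Station 11: 96a + 283b = 309.2.
Solving gives a = −0.01626, b = 1.09809.
Gradient magnitude |∇z| = √(a² + b²) = √(0.00026 + 1.20581) = 1.09822.
True dip = arctan(1.09822) = 47.7°, dipping toward S (azimuth ≈ 179°).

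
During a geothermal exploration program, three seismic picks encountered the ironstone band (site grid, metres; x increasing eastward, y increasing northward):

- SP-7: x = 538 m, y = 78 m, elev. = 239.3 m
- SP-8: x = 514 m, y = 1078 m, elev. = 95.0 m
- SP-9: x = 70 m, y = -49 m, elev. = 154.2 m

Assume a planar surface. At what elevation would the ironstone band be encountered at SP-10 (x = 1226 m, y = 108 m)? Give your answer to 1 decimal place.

Let the plane be z = a·x + b·y + c.
SP-8−SP-7: −24a + 1000b = −144.3;  SP-9−SP-7: −468a − 127b = −85.1.
Solving gives a = 0.219566, b = −0.139030.
Then c = 239.3 − a·538 − b·78 = 132.02.
At (1226, 108): z = 269.2 − 15.0 + 132.02 = 386.2 m.

386.2 m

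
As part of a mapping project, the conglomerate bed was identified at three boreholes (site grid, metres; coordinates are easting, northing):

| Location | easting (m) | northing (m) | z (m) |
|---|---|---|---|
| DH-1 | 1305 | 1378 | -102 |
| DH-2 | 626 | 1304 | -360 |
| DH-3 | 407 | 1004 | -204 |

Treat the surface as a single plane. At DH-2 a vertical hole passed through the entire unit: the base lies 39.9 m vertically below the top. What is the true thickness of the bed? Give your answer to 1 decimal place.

28.4 m

Two edge vectors: DH-1→DH-2 = (-679, -74, -258), DH-1→DH-3 = (-898, -374, -102).
Normal n = (DH-1→DH-2) × (DH-1→DH-3) = (-88944, 162426, 187494).
So ∂z/∂easting = −n_x/n_z = 0.47438 and ∂z/∂northing = −n_y/n_z = −0.86630.
|∇z| = √(a²+b²) = 0.98768, so dip δ = arctan(0.98768) = 44.64°.
True thickness = vertical thickness × cos δ = 39.9 × cos 44.64° = 28.4 m.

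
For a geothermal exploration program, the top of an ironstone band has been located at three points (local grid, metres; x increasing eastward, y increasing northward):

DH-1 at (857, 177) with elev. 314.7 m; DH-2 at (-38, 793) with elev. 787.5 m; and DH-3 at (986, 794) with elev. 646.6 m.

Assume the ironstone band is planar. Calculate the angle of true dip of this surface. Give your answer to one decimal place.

30.3°

Let the plane be z = a·x + b·y + c.
DH-2−DH-1: −895a + 616b = 472.8;  DH-3−DH-1: 129a + 617b = 331.9.
Solving gives a = −0.13815, b = 0.56681.
Gradient magnitude |∇z| = √(a² + b²) = √(0.01909 + 0.32127) = 0.58340.
True dip = arctan(0.58340) = 30.3°, dipping toward SSE (azimuth ≈ 166°).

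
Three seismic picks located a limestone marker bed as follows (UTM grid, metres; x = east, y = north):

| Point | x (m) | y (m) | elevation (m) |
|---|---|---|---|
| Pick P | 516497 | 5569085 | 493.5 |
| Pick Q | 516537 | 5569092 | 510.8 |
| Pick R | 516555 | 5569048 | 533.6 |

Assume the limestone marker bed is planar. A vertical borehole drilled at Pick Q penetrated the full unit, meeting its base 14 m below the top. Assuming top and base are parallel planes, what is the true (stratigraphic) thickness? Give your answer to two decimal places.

Let the plane be z = a·x + b·y + c.
Pick Q−Pick P: 40a + 7b = 17.3;  Pick R−Pick P: 58a − 37b = 40.1.
Solving gives a = 0.48823, b = −0.31845.
|∇z| = √(a²+b²) = 0.58291, so dip δ = arctan(0.58291) = 30.24°.
True thickness = vertical thickness × cos δ = 14 × cos 30.24° = 12.10 m.

12.10 m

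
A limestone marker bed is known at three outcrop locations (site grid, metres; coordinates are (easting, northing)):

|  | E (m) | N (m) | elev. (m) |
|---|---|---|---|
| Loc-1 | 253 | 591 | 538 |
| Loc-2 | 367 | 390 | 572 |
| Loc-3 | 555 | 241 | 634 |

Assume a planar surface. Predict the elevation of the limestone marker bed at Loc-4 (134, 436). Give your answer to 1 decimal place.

490.7 m

Let the plane be z = a·E + b·N + c.
Loc-2−Loc-1: 114a − 201b = 34;  Loc-3−Loc-1: 302a − 350b = 96.
Solving gives a = 0.35554, b = 0.03250.
Then c = 538 − a·253 − b·591 = 428.84.
At (134, 436): z = 47.6 + 14.2 + 428.84 = 490.7 m.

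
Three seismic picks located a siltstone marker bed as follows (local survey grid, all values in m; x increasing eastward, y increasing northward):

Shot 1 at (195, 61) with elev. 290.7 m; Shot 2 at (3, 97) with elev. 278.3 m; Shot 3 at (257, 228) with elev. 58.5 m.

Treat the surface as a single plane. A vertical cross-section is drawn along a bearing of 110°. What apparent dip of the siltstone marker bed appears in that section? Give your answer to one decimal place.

15.6°

Two edge vectors: Shot 1→Shot 2 = (-192, 36, -12.4), Shot 1→Shot 3 = (62, 167, -232.2).
Normal n = (Shot 1→Shot 2) × (Shot 1→Shot 3) = (-6288.4, -45351.2, -34296).
So ∂z/∂x = −n_x/n_z = −0.18336 and ∂z/∂y = −n_y/n_z = −1.32235.
Unit vector along 110° is (sin 110°, cos 110°) = (0.9397, -0.3420).
Slope in that direction = a·(0.9397) + b·(-0.3420) = 0.27997.
Apparent dip = arctan|0.27997| = 15.6° (true dip is 53.2°, so apparent ≤ true as expected).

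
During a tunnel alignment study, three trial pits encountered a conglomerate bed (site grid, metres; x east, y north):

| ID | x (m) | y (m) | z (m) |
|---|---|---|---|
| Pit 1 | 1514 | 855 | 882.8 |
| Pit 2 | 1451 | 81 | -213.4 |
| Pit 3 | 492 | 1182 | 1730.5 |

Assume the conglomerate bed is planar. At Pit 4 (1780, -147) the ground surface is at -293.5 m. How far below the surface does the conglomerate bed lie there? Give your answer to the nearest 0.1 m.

Let the plane be z = a·x + b·y + c.
Pit 2−Pit 1: −63a − 774b = −1096.2;  Pit 3−Pit 1: −1022a + 327b = 847.7.
Solving gives a = −0.366747, b = 1.446131.
Then c = 882.8 − a·1514 − b·855 = 201.61.
At (1780, -147): z_contact = −652.81 − 212.58 + 201.61 = -663.78 m.
Depth below ground = -293.5 − (-663.78) = 370.3 m.

370.3 m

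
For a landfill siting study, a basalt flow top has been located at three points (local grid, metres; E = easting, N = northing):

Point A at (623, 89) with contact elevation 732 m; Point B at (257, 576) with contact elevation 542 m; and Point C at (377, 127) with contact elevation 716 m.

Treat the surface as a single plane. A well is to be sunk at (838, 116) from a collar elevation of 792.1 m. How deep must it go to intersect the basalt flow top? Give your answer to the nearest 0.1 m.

Two edge vectors: Point A→Point B = (-366, 487, -190), Point A→Point C = (-246, 38, -16).
Normal n = (Point A→Point B) × (Point A→Point C) = (-572, 40884, 105894).
So ∂z/∂E = −n_x/n_z = 0.00540 and ∂z/∂N = −n_y/n_z = −0.38608.
Intercept c from Point A: 732 − 3.37 + 34.36 = 763.00.
At (838, 116): z_contact = 4.53 − 44.79 + 763.00 = 722.74 m.
Depth below ground = 792.1 − 722.74 = 69.4 m.

69.4 m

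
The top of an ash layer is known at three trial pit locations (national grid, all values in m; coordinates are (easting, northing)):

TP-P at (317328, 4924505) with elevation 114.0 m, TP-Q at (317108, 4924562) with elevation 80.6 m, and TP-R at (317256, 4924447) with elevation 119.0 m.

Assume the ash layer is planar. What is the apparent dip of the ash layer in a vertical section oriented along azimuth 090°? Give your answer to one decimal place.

Two edge vectors: TP-P→TP-Q = (-220, 57, -33.4), TP-P→TP-R = (-72, -58, 5).
Normal n = (TP-P→TP-Q) × (TP-P→TP-R) = (-1652.2, 3504.8, 16864).
So ∂z/∂E = −n_x/n_z = 0.09797 and ∂z/∂N = −n_y/n_z = −0.20783.
Unit vector along 090° is (sin 90°, cos 90°) = (1.0000, 0.0000).
Slope in that direction = a·(1.0000) + b·(0.0000) = 0.09797.
Apparent dip = arctan|0.09797| = 5.6° (true dip is 12.9°, so apparent ≤ true as expected).

5.6°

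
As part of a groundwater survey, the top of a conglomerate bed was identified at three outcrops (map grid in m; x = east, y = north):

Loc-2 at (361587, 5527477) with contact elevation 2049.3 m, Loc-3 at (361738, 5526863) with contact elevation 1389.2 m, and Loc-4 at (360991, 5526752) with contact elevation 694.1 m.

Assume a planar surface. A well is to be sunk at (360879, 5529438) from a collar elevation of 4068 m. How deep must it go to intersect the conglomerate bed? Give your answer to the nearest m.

Let the plane be z = a·x + b·y + c.
Loc-3−Loc-2: 151a − 614b = −660.1;  Loc-4−Loc-2: −596a − 725b = −1355.2.
Solving gives a = 0.74359733, b = 1.25795309.
Then c = 2049.3 − a·361587 − b·5527477 = −7220132.60.
At (360879, 5529438): z_contact = 268348.7 + 6955773.6 − 7220132.60 = 3989.7 m.
Depth below ground = 4068 − 3989.7 = 78 m.

78 m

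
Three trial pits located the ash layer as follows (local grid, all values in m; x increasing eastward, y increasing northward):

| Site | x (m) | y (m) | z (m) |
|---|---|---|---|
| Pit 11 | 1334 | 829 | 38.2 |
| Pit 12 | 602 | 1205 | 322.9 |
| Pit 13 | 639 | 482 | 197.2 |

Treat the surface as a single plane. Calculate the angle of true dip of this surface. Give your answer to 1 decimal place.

Let the plane be z = a·x + b·y + c.
Pit 12−Pit 11: −732a + 376b = 284.7;  Pit 13−Pit 11: −695a − 347b = 159.
Solving gives a = −0.30772, b = 0.15811.
Gradient magnitude |∇z| = √(a² + b²) = √(0.09469 + 0.02500) = 0.34596.
True dip = arctan(0.34596) = 19.1°, dipping toward ESE (azimuth ≈ 117°).

19.1°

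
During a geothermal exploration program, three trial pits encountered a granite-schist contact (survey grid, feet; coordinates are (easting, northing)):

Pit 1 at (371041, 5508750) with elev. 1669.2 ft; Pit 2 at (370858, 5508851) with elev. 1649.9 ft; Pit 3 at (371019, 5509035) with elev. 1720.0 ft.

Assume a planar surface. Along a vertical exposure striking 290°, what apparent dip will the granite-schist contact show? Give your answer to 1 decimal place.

Two edge vectors: Pit 1→Pit 2 = (-183, 101, -19.3), Pit 1→Pit 3 = (-22, 285, 50.8).
Normal n = (Pit 1→Pit 2) × (Pit 1→Pit 3) = (10631.3, 9721, -49933).
So ∂z/∂E = −n_x/n_z = 0.21291 and ∂z/∂N = −n_y/n_z = 0.19468.
Unit vector along 290° is (sin 290°, cos 290°) = (-0.9397, 0.3420).
Slope in that direction = a·(-0.9397) + b·(0.3420) = −0.13349.
Apparent dip = arctan|0.13349| = 7.6° (true dip is 16.1°, so apparent ≤ true as expected).

7.6°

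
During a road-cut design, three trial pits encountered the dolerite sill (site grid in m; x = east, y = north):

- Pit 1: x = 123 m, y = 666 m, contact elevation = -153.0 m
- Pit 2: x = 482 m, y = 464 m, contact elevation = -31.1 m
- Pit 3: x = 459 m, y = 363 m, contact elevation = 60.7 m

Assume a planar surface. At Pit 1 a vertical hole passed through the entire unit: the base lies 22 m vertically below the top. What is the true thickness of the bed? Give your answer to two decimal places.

Let the plane be z = a·x + b·y + c.
Pit 2−Pit 1: 359a − 202b = 121.9;  Pit 3−Pit 1: 336a − 303b = 213.7.
Solving gives a = −0.15235, b = −0.87422.
|∇z| = √(a²+b²) = 0.88739, so dip δ = arctan(0.88739) = 41.59°.
True thickness = vertical thickness × cos δ = 22 × cos 41.59° = 16.46 m.

16.46 m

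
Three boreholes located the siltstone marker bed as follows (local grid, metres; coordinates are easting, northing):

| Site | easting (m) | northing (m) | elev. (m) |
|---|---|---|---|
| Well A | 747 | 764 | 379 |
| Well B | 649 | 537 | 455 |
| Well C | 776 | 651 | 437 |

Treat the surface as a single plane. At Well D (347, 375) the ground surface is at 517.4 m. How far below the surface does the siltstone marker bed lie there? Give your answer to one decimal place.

68.3 m

Two edge vectors: Well A→Well B = (-98, -227, 76), Well A→Well C = (29, -113, 58).
Normal n = (Well A→Well B) × (Well A→Well C) = (-4578, 7888, 17657).
So ∂z/∂easting = −n_x/n_z = 0.25927 and ∂z/∂northing = −n_y/n_z = −0.44674.
Intercept c from Well A: 379 − 193.68 + 341.31 = 526.63.
At (347, 375): z_contact = 89.97 − 167.53 + 526.63 = 449.07 m.
Depth below ground = 517.4 − 449.07 = 68.3 m.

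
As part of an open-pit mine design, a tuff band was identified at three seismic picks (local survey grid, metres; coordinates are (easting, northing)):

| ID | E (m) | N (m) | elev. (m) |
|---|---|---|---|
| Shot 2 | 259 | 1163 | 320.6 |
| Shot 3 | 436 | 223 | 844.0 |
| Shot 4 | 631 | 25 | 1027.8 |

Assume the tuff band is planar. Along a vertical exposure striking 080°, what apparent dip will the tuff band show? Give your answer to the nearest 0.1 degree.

Let the plane be z = a·E + b·N + c.
Shot 3−Shot 2: 177a − 940b = 523.4;  Shot 4−Shot 2: 372a − 1138b = 707.2.
Solving gives a = 0.46635, b = −0.46900.
Unit vector along 080° is (sin 80°, cos 80°) = (0.9848, 0.1736).
Slope in that direction = a·(0.9848) + b·(0.1736) = 0.37783.
Apparent dip = arctan|0.37783| = 20.7° (true dip is 33.5°, so apparent ≤ true as expected).

20.7°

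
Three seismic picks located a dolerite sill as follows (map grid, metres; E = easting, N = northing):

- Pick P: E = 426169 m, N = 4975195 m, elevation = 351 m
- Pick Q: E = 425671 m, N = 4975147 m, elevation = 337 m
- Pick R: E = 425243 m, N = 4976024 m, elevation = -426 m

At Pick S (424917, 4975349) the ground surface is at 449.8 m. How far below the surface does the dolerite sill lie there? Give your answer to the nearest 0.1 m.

358.6 m

Two edge vectors: Pick P→Pick Q = (-498, -48, -14), Pick P→Pick R = (-926, 829, -777).
Normal n = (Pick P→Pick Q) × (Pick P→Pick R) = (48902, -373982, -457290).
So ∂z/∂E = −n_x/n_z = 0.106938704 and ∂z/∂N = −n_y/n_z = −0.817822388.
Intercept c from Pick P: 351 − 45573.96 + 4068825.86 = 4023602.90.
At (424917, 4975349): z_contact = 45440.07 − 4068951.80 + 4023602.90 = 91.17 m.
Depth below ground = 449.8 − 91.17 = 358.6 m.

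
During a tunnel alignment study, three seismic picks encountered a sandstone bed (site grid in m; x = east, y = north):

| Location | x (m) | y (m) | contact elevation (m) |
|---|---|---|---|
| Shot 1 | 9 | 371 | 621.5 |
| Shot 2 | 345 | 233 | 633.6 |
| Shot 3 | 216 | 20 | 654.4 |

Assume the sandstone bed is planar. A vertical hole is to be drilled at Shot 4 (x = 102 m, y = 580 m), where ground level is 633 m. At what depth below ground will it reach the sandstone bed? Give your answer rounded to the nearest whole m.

32 m

Two edge vectors: Shot 1→Shot 2 = (336, -138, 12.1), Shot 1→Shot 3 = (207, -351, 32.9).
Normal n = (Shot 1→Shot 2) × (Shot 1→Shot 3) = (-293.1, -8549.7, -89370).
So ∂z/∂x = −n_x/n_z = −0.00328 and ∂z/∂y = −n_y/n_z = −0.09567.
Intercept c from Shot 1: 621.5 + 0.03 + 35.49 = 657.02.
At (102, 580): z_contact = −0.3 − 55.5 + 657.02 = 601.2 m.
Depth below ground = 633 − 601.2 = 32 m.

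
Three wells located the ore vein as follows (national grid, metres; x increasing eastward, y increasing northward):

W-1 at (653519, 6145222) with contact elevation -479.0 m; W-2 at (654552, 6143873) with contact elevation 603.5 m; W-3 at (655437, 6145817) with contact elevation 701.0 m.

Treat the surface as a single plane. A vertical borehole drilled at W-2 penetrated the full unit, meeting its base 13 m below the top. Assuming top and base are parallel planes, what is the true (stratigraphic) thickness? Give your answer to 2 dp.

10.41 m

Two edge vectors: W-1→W-2 = (1033, -1349, 1082.5), W-1→W-3 = (1918, 595, 1180).
Normal n = (W-1→W-2) × (W-1→W-3) = (-2235907.5, 857295, 3202017).
So ∂z/∂x = −n_x/n_z = 0.69828 and ∂z/∂y = −n_y/n_z = −0.26774.
|∇z| = √(a²+b²) = 0.74785, so dip δ = arctan(0.74785) = 36.79°.
True thickness = vertical thickness × cos δ = 13 × cos 36.79° = 10.41 m.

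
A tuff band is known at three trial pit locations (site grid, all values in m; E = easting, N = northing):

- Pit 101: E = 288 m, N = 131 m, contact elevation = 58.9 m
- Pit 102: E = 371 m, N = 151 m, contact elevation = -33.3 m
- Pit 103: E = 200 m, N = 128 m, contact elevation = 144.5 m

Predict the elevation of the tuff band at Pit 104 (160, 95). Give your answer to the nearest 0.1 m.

Two edge vectors: Pit 101→Pit 102 = (83, 20, -92.2), Pit 101→Pit 103 = (-88, -3, 85.6).
Normal n = (Pit 101→Pit 102) × (Pit 101→Pit 103) = (1435.4, 1008.8, 1511).
So ∂z/∂E = −n_x/n_z = −0.94997 and ∂z/∂N = −n_y/n_z = −0.66764.
Intercept c from Pit 101: 58.9 + 273.59 + 87.46 = 419.95.
At (160, 95): z = −152.0 − 63.4 + 419.95 = 204.5 m.

204.5 m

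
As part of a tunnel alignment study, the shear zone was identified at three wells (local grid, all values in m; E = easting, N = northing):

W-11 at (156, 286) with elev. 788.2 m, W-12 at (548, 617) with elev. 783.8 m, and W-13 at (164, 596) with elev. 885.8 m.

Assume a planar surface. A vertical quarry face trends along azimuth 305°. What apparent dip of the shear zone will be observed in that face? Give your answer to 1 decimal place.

22.6°

Two edge vectors: W-11→W-12 = (392, 331, -4.4), W-11→W-13 = (8, 310, 97.6).
Normal n = (W-11→W-12) × (W-11→W-13) = (33669.6, -38294.4, 118872).
So ∂z/∂E = −n_x/n_z = −0.28324 and ∂z/∂N = −n_y/n_z = 0.32215.
Unit vector along 305° is (sin 305°, cos 305°) = (-0.8192, 0.5736).
Slope in that direction = a·(-0.8192) + b·(0.5736) = 0.41680.
Apparent dip = arctan|0.41680| = 22.6° (true dip is 23.2°, so apparent ≤ true as expected).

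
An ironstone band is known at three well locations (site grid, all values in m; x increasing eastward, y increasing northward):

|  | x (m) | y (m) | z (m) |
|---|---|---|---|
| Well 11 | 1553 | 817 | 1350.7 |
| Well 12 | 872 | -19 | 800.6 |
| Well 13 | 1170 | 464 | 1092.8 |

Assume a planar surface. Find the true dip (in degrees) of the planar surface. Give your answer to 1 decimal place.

Two edge vectors: Well 11→Well 12 = (-681, -836, -550.1), Well 11→Well 13 = (-383, -353, -257.9).
Normal n = (Well 11→Well 12) × (Well 11→Well 13) = (21419.1, 35058.4, -79795).
So ∂z/∂x = −n_x/n_z = 0.26843 and ∂z/∂y = −n_y/n_z = 0.43936.
Gradient magnitude |∇z| = √(a² + b²) = √(0.07205 + 0.19303) = 0.51487.
True dip = arctan(0.51487) = 27.2°, dipping toward SSW (azimuth ≈ 211°).

27.2°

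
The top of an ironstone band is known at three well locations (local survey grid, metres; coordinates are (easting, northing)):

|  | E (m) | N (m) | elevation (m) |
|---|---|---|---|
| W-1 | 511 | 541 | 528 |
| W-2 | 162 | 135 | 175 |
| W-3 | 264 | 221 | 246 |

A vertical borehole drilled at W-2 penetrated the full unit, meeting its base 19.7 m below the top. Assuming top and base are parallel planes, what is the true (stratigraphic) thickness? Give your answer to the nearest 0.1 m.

14.0 m

Let the plane be z = a·E + b·N + c.
W-2−W-1: −349a − 406b = −353;  W-3−W-1: −247a − 320b = −282.
Solving gives a = −0.13441, b = 0.98500.
|∇z| = √(a²+b²) = 0.99413, so dip δ = arctan(0.99413) = 44.83°.
True thickness = vertical thickness × cos δ = 19.7 × cos 44.83° = 14.0 m.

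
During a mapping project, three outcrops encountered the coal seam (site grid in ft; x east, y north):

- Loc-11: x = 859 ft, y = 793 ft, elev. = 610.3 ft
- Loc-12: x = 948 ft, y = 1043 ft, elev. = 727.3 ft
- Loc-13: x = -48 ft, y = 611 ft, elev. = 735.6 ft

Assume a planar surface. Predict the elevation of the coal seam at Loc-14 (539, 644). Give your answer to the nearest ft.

Let the plane be z = a·x + b·y + c.
Loc-12−Loc-11: 89a + 250b = 117;  Loc-13−Loc-11: −907a − 182b = 125.3.
Solving gives a = −0.24991, b = 0.55697.
Then c = 610.3 − a·859 − b·793 = 383.30.
At (539, 644): z = −134.7 + 358.7 + 383.30 = 607.3 ft.

607 ft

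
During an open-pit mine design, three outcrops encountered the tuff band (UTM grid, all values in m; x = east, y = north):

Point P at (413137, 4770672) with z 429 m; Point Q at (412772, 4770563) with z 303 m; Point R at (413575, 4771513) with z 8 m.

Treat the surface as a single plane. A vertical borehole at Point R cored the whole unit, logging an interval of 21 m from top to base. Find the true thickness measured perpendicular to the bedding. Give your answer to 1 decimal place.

14.9 m

Two edge vectors: Point P→Point Q = (-365, -109, -126), Point P→Point R = (438, 841, -421).
Normal n = (Point P→Point Q) × (Point P→Point R) = (151855, -208853, -259223).
So ∂z/∂x = −n_x/n_z = 0.58581 and ∂z/∂y = −n_y/n_z = −0.80569.
|∇z| = √(a²+b²) = 0.99615, so dip δ = arctan(0.99615) = 44.89°.
True thickness = vertical thickness × cos δ = 21 × cos 44.89° = 14.9 m.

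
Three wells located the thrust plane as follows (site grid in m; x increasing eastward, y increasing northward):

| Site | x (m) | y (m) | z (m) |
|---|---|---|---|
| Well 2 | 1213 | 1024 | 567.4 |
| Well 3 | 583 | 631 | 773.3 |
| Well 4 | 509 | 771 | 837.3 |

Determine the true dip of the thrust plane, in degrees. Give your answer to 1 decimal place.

Let the plane be z = a·x + b·y + c.
Well 3−Well 2: −630a − 393b = 205.9;  Well 4−Well 2: −704a − 253b = 269.9.
Solving gives a = −0.46024, b = 0.21387.
Gradient magnitude |∇z| = √(a² + b²) = √(0.21182 + 0.04574) = 0.50751.
True dip = arctan(0.50751) = 26.9°, dipping toward ESE (azimuth ≈ 115°).

26.9°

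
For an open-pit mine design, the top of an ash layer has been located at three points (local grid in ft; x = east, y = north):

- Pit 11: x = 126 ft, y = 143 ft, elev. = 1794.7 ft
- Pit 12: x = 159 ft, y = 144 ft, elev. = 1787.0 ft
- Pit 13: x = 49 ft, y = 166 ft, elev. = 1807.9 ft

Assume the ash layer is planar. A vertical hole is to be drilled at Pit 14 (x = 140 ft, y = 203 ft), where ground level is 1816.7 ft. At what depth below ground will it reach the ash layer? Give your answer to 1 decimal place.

36.5 ft

Two edge vectors: Pit 11→Pit 12 = (33, 1, -7.7), Pit 11→Pit 13 = (-77, 23, 13.2).
Normal n = (Pit 11→Pit 12) × (Pit 11→Pit 13) = (190.3, 157.3, 836).
So ∂z/∂x = −n_x/n_z = −0.22763 and ∂z/∂y = −n_y/n_z = −0.18816.
Intercept c from Pit 11: 1794.7 + 28.68 + 26.91 = 1850.29.
At (140, 203): z_contact = −31.87 − 38.20 + 1850.29 = 1780.22 ft.
Depth below ground = 1816.7 − 1780.22 = 36.5 ft.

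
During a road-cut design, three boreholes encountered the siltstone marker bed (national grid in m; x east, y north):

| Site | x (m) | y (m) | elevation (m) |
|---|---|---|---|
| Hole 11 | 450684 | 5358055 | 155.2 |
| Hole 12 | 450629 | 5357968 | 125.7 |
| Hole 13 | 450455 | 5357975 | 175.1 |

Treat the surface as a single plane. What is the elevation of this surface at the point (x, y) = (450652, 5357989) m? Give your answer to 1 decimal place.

130.3 m

Let the plane be z = a·x + b·y + c.
Hole 12−Hole 11: −55a − 87b = −29.5;  Hole 13−Hole 11: −229a − 80b = 19.9.
Solving gives a = −0.263563744, b = 0.505701218.
Then c = 155.2 − a·450684 − b·5358055 = −2590635.77.
At (450652, 5357989): z = −118775.5 + 2709541.6 − 2590635.77 = 130.3 m.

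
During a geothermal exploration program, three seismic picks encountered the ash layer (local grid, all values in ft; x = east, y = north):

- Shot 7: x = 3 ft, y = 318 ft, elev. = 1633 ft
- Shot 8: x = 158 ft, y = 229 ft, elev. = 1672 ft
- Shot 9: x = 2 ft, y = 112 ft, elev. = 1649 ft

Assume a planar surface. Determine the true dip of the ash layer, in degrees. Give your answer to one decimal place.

12.5°

Let the plane be z = a·x + b·y + c.
Shot 8−Shot 7: 155a − 89b = 39;  Shot 9−Shot 7: −1a − 206b = 16.
Solving gives a = 0.20644, b = −0.07867.
Gradient magnitude |∇z| = √(a² + b²) = √(0.04262 + 0.00619) = 0.22092.
True dip = arctan(0.22092) = 12.5°, dipping toward WNW (azimuth ≈ 291°).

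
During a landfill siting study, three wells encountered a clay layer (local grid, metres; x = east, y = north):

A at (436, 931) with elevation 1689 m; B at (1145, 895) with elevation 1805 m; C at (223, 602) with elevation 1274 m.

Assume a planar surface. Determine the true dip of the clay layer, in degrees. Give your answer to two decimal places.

Let the plane be z = a·x + b·y + c.
B−A: 709a − 36b = 116;  C−A: −213a − 329b = −415.
Solving gives a = 0.22041, b = 1.11870.
Gradient magnitude |∇z| = √(a² + b²) = √(0.04858 + 1.25149) = 1.14021.
True dip = arctan(1.14021) = 48.75°, dipping toward S (azimuth ≈ 191°).

48.75°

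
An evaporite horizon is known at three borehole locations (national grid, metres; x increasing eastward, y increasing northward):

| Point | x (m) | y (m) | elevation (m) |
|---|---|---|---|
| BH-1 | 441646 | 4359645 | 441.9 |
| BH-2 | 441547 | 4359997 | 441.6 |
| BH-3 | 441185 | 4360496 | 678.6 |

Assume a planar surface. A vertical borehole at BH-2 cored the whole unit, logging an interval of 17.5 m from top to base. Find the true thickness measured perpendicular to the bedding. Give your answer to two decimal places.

11.70 m

Let the plane be z = a·x + b·y + c.
BH-2−BH-1: −99a + 352b = −0.3;  BH-3−BH-1: −461a + 851b = 236.7.
Solving gives a = −1.07114, b = −0.30211.
|∇z| = √(a²+b²) = 1.11293, so dip δ = arctan(1.11293) = 48.06°.
True thickness = vertical thickness × cos δ = 17.5 × cos 48.06° = 11.70 m.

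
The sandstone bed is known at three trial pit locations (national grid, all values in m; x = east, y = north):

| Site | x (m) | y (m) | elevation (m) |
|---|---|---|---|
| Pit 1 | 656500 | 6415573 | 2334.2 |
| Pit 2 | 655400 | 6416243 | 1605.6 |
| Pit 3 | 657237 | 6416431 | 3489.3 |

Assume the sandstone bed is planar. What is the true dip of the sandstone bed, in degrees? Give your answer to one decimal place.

47.7°

Let the plane be z = a·x + b·y + c.
Pit 2−Pit 1: −1100a + 670b = −728.6;  Pit 3−Pit 1: 737a + 858b = 1155.1.
Solving gives a = 0.97320, b = 0.51032.
Gradient magnitude |∇z| = √(a² + b²) = √(0.94711 + 0.26043) = 1.09888.
True dip = arctan(1.09888) = 47.7°, dipping toward WSW (azimuth ≈ 242°).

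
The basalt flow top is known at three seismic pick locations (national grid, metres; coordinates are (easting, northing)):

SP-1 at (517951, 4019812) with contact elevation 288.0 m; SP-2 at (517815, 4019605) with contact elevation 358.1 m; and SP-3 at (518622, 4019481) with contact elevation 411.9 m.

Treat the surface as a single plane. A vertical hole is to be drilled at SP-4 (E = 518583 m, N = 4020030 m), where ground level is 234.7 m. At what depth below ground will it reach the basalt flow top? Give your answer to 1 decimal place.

Let the plane be z = a·E + b·N + c.
SP-2−SP-1: −136a − 207b = 70.1;  SP-3−SP-1: 671a − 331b = 123.9.
Solving gives a = 0.013289980, b = −0.347378924.
Then c = 288 − a·517951 − b·4019812 = 1389802.41.
At (518583, 4020030): z_contact = 6891.96 − 1396473.69 + 1389802.41 = 220.67 m.
Depth below ground = 234.7 − 220.67 = 14.0 m.

14.0 m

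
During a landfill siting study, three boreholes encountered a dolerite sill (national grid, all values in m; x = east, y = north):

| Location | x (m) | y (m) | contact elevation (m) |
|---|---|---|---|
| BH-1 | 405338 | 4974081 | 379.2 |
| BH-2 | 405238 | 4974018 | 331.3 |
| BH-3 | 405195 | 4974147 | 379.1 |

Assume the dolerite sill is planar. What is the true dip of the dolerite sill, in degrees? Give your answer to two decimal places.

25.78°

Let the plane be z = a·x + b·y + c.
BH-2−BH-1: −100a − 63b = −47.9;  BH-3−BH-1: −143a + 66b = −0.1.
Solving gives a = 0.20294, b = 0.43819.
Gradient magnitude |∇z| = √(a² + b²) = √(0.04118 + 0.19201) = 0.48290.
True dip = arctan(0.48290) = 25.78°, dipping toward SSW (azimuth ≈ 205°).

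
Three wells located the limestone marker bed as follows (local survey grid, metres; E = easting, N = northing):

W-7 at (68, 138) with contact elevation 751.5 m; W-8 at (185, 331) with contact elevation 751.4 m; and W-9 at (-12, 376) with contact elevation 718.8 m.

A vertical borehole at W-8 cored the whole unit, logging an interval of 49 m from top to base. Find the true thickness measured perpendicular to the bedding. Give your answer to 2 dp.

48.31 m

Let the plane be z = a·E + b·N + c.
W-8−W-7: 117a + 193b = −0.1;  W-9−W-7: −80a + 238b = −32.7.
Solving gives a = 0.14525, b = −0.08857.
|∇z| = √(a²+b²) = 0.17012, so dip δ = arctan(0.17012) = 9.66°.
True thickness = vertical thickness × cos δ = 49 × cos 9.66° = 48.31 m.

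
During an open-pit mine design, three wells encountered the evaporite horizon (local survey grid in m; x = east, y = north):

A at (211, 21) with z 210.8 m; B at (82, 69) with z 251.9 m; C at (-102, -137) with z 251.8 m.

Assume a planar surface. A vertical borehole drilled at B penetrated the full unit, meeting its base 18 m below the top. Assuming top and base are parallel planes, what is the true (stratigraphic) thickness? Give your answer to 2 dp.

17.14 m

Two edge vectors: A→B = (-129, 48, 41.1), A→C = (-313, -158, 41).
Normal n = (A→B) × (A→C) = (8461.8, -7575.3, 35406).
So ∂z/∂x = −n_x/n_z = −0.23899 and ∂z/∂y = −n_y/n_z = 0.21396.
|∇z| = √(a²+b²) = 0.32077, so dip δ = arctan(0.32077) = 17.78°.
True thickness = vertical thickness × cos δ = 18 × cos 17.78° = 17.14 m.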